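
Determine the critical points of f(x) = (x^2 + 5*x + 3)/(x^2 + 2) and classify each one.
f'(x) = (-5*x^2 - 2*x + 10)/(x^4 + 4*x^2 + 4)

Solve f'(x) = 0:
  f'(x) = -(5*x^2 + 2*x - 10)/(x^2 + 2)^2; the denominator is positive wherever f is defined, so f'(x) = 0 ⇔ -5*x^2 - 2*x + 10 = 0.
  5*x^2 + 2*x - 10 = 0 has no rational roots; quadratic formula: x = (-2 ± √204)/10.
  ⇒ x = -sqrt(51)/5 - 1/5 ≈ -1.6283, -1/5 + sqrt(51)/5 ≈ 1.2283

f''(x) = 2*(5*x^3 + 3*x^2 - 30*x - 2)/(x^6 + 6*x^4 + 12*x^2 + 8)
Second-derivative test at each critical point:
  f''(-1.6283) = 0.6602 > 0 → local minimum
  f''(1.2283) = -1.1602 < 0 → local maximum

Critical points: x = -sqrt(51)/5 - 1/5 ≈ -1.6283 (local minimum); x = -1/5 + sqrt(51)/5 ≈ 1.2283 (local maximum)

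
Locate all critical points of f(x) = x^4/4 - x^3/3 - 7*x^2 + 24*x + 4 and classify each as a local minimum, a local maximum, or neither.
f'(x) = x^3 - x^2 - 14*x + 24

Solve f'(x) = 0:
  Factor: x^3 - x^2 - 14*x + 24 = (x - 3)*(x - 2)*(x + 4) = 0.
  ⇒ x = -4, 2, 3

f''(x) = 3*x^2 - 2*x - 14
Second-derivative test at each critical point:
  f''(-4) = 42 > 0 → local minimum
  f''(2) = -6 < 0 → local maximum
  f''(3) = 7 > 0 → local minimum

Critical points: x = -4 (local minimum); x = 2 (local maximum); x = 3 (local minimum)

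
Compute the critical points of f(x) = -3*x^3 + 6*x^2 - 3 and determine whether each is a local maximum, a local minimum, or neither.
f'(x) = 3*x*(4 - 3*x)

Solve f'(x) = 0:
  Factor: -9*x^2 + 12*x = -3*x*(3*x - 4) = 0.
  ⇒ x = 0, 4/3

f''(x) = 12 - 18*x
Second-derivative test at each critical point:
  f''(0) = 12 > 0 → local minimum
  f''(4/3) = -12 < 0 → local maximum

Critical points: x = 0 (local minimum); x = 4/3 (local maximum)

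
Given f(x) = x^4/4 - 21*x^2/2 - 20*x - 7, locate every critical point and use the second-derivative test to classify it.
f'(x) = x^3 - 21*x - 20

Solve f'(x) = 0:
  Factor: x^3 - 21*x - 20 = (x - 5)*(x + 1)*(x + 4) = 0.
  ⇒ x = -4, -1, 5

f''(x) = 3*x^2 - 21
Second-derivative test at each critical point:
  f''(-4) = 27 > 0 → local minimum
  f''(-1) = -18 < 0 → local maximum
  f''(5) = 54 > 0 → local minimum

Critical points: x = -4 (local minimum); x = -1 (local maximum); x = 5 (local minimum)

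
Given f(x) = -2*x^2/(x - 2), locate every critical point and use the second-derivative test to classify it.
f'(x) = 2*x*(4 - x)/(x - 2)^2

Solve f'(x) = 0:
  f'(x) = -2*x*(x - 4)/(x - 2)^2; the denominator is positive wherever f is defined, so f'(x) = 0 ⇔ -2*x^2 + 8*x = 0.
  Factor: -2*x^2 + 8*x = -2*x*(x - 4) = 0.
  ⇒ x = 0, 4

f''(x) = -16/(x^3 - 6*x^2 + 12*x - 8)
Second-derivative test at each critical point:
  f''(0) = 2 > 0 → local minimum
  f''(4) = -2 < 0 → local maximum

Critical points: x = 0 (local minimum); x = 4 (local maximum)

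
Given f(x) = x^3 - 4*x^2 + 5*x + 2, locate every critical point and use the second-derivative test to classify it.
f'(x) = 3*x^2 - 8*x + 5

Solve f'(x) = 0:
  Factor: 3*x^2 - 8*x + 5 = (x - 1)*(3*x - 5) = 0.
  ⇒ x = 1, 5/3

f''(x) = 6*x - 8
Second-derivative test at each critical point:
  f''(1) = -2 < 0 → local maximum
  f''(5/3) = 2 > 0 → local minimum

Critical points: x = 1 (local maximum); x = 5/3 (local minimum)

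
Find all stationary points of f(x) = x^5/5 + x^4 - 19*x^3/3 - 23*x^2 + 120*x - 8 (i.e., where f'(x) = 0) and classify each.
f'(x) = x^4 + 4*x^3 - 19*x^2 - 46*x + 120

Solve f'(x) = 0:
  Factor: x^4 + 4*x^3 - 19*x^2 - 46*x + 120 = (x - 3)*(x - 2)*(x + 4)*(x + 5) = 0.
  ⇒ x = -5, -4, 2, 3

f''(x) = 4*x^3 + 12*x^2 - 38*x - 46
Second-derivative test at each critical point:
  f''(-5) = -56 < 0 → local maximum
  f''(-4) = 42 > 0 → local minimum
  f''(2) = -42 < 0 → local maximum
  f''(3) = 56 > 0 → local minimum

Critical points: x = -5 (local maximum); x = -4 (local minimum); x = 2 (local maximum); x = 3 (local minimum)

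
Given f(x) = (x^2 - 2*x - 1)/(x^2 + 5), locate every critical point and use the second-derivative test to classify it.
f'(x) = 2*(x^2 + 6*x - 5)/(x^4 + 10*x^2 + 25)

Solve f'(x) = 0:
  f'(x) = 2*(x^2 + 6*x - 5)/(x^2 + 5)^2; the denominator is positive wherever f is defined, so f'(x) = 0 ⇔ 2*x^2 + 12*x - 10 = 0.
  Factor: 2*x^2 + 12*x - 10 = 2*(x^2 + 6*x - 5); x^2 + 6*x - 5 = 0 has no rational roots; quadratic formula: x = (-6 ± √56)/2.
  ⇒ x = -sqrt(14) - 3 ≈ -6.7417, -3 + sqrt(14) ≈ 0.7417

f''(x) = 4*(-x^3 - 9*x^2 + 15*x + 15)/(x^6 + 15*x^4 + 75*x^2 + 125)
Second-derivative test at each critical point:
  f''(-6.7417) = -0.0059 < 0 → local maximum
  f''(0.7417) = 0.4859 > 0 → local minimum

Critical points: x = -sqrt(14) - 3 ≈ -6.7417 (local maximum); x = -3 + sqrt(14) ≈ 0.7417 (local minimum)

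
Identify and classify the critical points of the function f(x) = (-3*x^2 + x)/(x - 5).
f'(x) = (-3*x^2 + 30*x - 5)/(x^2 - 10*x + 25)

Solve f'(x) = 0:
  f'(x) = -(3*x^2 - 30*x + 5)/(x - 5)^2; the denominator is positive wherever f is defined, so f'(x) = 0 ⇔ -3*x^2 + 30*x - 5 = 0.
  3*x^2 - 30*x + 5 = 0 has no rational roots; quadratic formula: x = (30 ± √840)/6.
  ⇒ x = 5 - sqrt(210)/3 ≈ 0.1695, sqrt(210)/3 + 5 ≈ 9.8305

f''(x) = -140/(x^3 - 15*x^2 + 75*x - 125)
Second-derivative test at each critical point:
  f''(0.1695) = 1.2421 > 0 → local minimum
  f''(9.8305) = -1.2421 < 0 → local maximum

Critical points: x = 5 - sqrt(210)/3 ≈ 0.1695 (local minimum); x = sqrt(210)/3 + 5 ≈ 9.8305 (local maximum)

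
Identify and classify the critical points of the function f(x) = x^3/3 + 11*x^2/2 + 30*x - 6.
f'(x) = x^2 + 11*x + 30

Solve f'(x) = 0:
  Factor: x^2 + 11*x + 30 = (x + 5)*(x + 6) = 0.
  ⇒ x = -6, -5

f''(x) = 2*x + 11
Second-derivative test at each critical point:
  f''(-6) = -1 < 0 → local maximum
  f''(-5) = 1 > 0 → local minimum

Critical points: x = -6 (local maximum); x = -5 (local minimum)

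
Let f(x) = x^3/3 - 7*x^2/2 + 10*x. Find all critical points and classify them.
f'(x) = x^2 - 7*x + 10

Solve f'(x) = 0:
  Factor: x^2 - 7*x + 10 = (x - 5)*(x - 2) = 0.
  ⇒ x = 2, 5

f''(x) = 2*x - 7
Second-derivative test at each critical point:
  f''(2) = -3 < 0 → local maximum
  f''(5) = 3 > 0 → local minimum

Critical points: x = 2 (local maximum); x = 5 (local minimum)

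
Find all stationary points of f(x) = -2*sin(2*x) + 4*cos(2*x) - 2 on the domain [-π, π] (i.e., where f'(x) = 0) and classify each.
f'(x) = -8*sin(2*x) - 4*cos(2*x)

Solve f'(x) = 0 on [-π, π]:
  f'(x) = 0 ⇔ -2*cos(2*x) = 4*sin(2*x) ⇔ tan(2*x) = -1/2, i.e. 2*x = arctan(-1/2) + nπ; keep the solutions lying in [-π, π].
  ⇒ x = -pi/2 - atan(1/2)/2 ≈ -1.8026, -atan(1/2)/2 ≈ -0.2318, -atan(1/2)/2 + pi/2 ≈ 1.3390, pi - atan(1/2)/2 ≈ 2.9098

f''(x) = 8*sin(2*x) - 16*cos(2*x)
Second-derivative test at each critical point:
  f''(-1.8026) = 17.8885 > 0 → local minimum
  f''(-0.2318) = -17.8885 < 0 → local maximum
  f''(1.3390) = 17.8885 > 0 → local minimum
  f''(2.9098) = -17.8885 < 0 → local maximum

Critical points: x = -pi/2 - atan(1/2)/2 ≈ -1.8026 (local minimum); x = -atan(1/2)/2 ≈ -0.2318 (local maximum); x = -atan(1/2)/2 + pi/2 ≈ 1.3390 (local minimum); x = pi - atan(1/2)/2 ≈ 2.9098 (local maximum)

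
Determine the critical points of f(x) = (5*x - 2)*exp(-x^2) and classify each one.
f'(x) = (-2*x*(5*x - 2) + 5)*exp(-x^2)

Solve f'(x) = 0:
  f'(x) = (-10*x^2 + 4*x + 5)·exp(-x^2) and exp(-x^2) > 0 for every x, so f'(x) = 0 ⇔ -10*x^2 + 4*x + 5 = 0.
  10*x^2 - 4*x - 5 = 0 has no rational roots; quadratic formula: x = (4 ± √216)/20.
  ⇒ x = 1/5 - 3*sqrt(6)/10 ≈ -0.5348, 1/5 + 3*sqrt(6)/10 ≈ 0.9348

f''(x) = 2*(2*x^2*(5*x - 2) - 15*x + 2)*exp(-x^2)
Second-derivative test at each critical point:
  f''(-0.5348) = 11.0406 > 0 → local minimum
  f''(0.9348) = -6.1331 < 0 → local maximum

Critical points: x = 1/5 - 3*sqrt(6)/10 ≈ -0.5348 (local minimum); x = 1/5 + 3*sqrt(6)/10 ≈ 0.9348 (local maximum)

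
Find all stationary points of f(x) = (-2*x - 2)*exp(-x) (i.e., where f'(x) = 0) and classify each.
f'(x) = 2*x*exp(-x)

Solve f'(x) = 0:
  f'(x) = (2*x)·exp(-x) and exp(-x) > 0 for every x, so f'(x) = 0 ⇔ 2*x = 0.
  2*x = 0.
  ⇒ x = 0

f''(x) = 2*(1 - x)*exp(-x)
Second-derivative test at each critical point:
  f''(0) = 2 > 0 → local minimum

Critical points: x = 0 (local minimum)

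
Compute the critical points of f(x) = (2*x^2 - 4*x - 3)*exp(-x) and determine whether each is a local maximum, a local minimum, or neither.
f'(x) = (-2*x^2 + 8*x - 1)*exp(-x)

Solve f'(x) = 0:
  f'(x) = (-2*x^2 + 8*x - 1)·exp(-x) and exp(-x) > 0 for every x, so f'(x) = 0 ⇔ -2*x^2 + 8*x - 1 = 0.
  2*x^2 - 8*x + 1 = 0 has no rational roots; quadratic formula: x = (8 ± √56)/4.
  ⇒ x = 2 - sqrt(14)/2 ≈ 0.1292, sqrt(14)/2 + 2 ≈ 3.8708

f''(x) = (2*x^2 - 12*x + 9)*exp(-x)
Second-derivative test at each critical point:
  f''(0.1292) = 6.5765 > 0 → local minimum
  f''(3.8708) = -0.1560 < 0 → local maximum

Critical points: x = 2 - sqrt(14)/2 ≈ 0.1292 (local minimum); x = sqrt(14)/2 + 2 ≈ 3.8708 (local maximum)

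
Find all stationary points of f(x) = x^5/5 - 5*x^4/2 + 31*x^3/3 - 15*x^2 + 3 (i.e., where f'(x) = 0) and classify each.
f'(x) = x*(x^3 - 10*x^2 + 31*x - 30)

Solve f'(x) = 0:
  Factor: x^4 - 10*x^3 + 31*x^2 - 30*x = x*(x - 5)*(x - 3)*(x - 2) = 0.
  ⇒ x = 0, 2, 3, 5

f''(x) = 4*x^3 - 30*x^2 + 62*x - 30
Second-derivative test at each critical point:
  f''(0) = -30 < 0 → local maximum
  f''(2) = 6 > 0 → local minimum
  f''(3) = -6 < 0 → local maximum
  f''(5) = 30 > 0 → local minimum

Critical points: x = 0 (local maximum); x = 2 (local minimum); x = 3 (local maximum); x = 5 (local minimum)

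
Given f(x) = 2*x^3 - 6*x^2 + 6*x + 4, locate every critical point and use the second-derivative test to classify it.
f'(x) = 6*x^2 - 12*x + 6

Solve f'(x) = 0:
  Factor: 6*x^2 - 12*x + 6 = 6*(x - 1)^2 = 0.
  ⇒ x = 1

f''(x) = 12*x - 12
Second-derivative test at each critical point:
  f''(1) = 0, so the second-derivative test is inconclusive; use the first-derivative test: f'(3/4) = 0.3750, f'(5/4) = 0.3750 — f' is positive on both sides (no sign change) → neither a local maximum nor a local minimum

Critical points: x = 1 (neither)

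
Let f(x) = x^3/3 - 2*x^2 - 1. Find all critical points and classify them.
f'(x) = x*(x - 4)

Solve f'(x) = 0:
  Factor: x^2 - 4*x = x*(x - 4) = 0.
  ⇒ x = 0, 4

f''(x) = 2*x - 4
Second-derivative test at each critical point:
  f''(0) = -4 < 0 → local maximum
  f''(4) = 4 > 0 → local minimum

Critical points: x = 0 (local maximum); x = 4 (local minimum)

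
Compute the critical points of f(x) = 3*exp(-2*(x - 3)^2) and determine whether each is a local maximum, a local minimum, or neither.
f'(x) = 12*(3 - x)*exp(-2*(x - 3)^2)

Solve f'(x) = 0:
  f'(x) = (36 - 12*x)·exp(-2*(x - 3)^2) and exp(-2*(x - 3)^2) > 0 for every x, so f'(x) = 0 ⇔ 36 - 12*x = 0.
  Factor: 36 - 12*x = -12*(x - 3) = 0.
  ⇒ x = 3

f''(x) = 12*(4*(x - 3)^2 - 1)*exp(-2*(x - 3)^2)
Second-derivative test at each critical point:
  f''(3) = -12 < 0 → local maximum

Critical points: x = 3 (local maximum)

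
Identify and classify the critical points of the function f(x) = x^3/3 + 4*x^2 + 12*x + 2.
f'(x) = x^2 + 8*x + 12

Solve f'(x) = 0:
  Factor: x^2 + 8*x + 12 = (x + 2)*(x + 6) = 0.
  ⇒ x = -6, -2

f''(x) = 2*x + 8
Second-derivative test at each critical point:
  f''(-6) = -4 < 0 → local maximum
  f''(-2) = 4 > 0 → local minimum

Critical points: x = -6 (local maximum); x = -2 (local minimum)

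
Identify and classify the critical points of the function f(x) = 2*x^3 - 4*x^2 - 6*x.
f'(x) = 6*x^2 - 8*x - 6

Solve f'(x) = 0:
  Factor: 6*x^2 - 8*x - 6 = 2*(3*x^2 - 4*x - 3); 3*x^2 - 4*x - 3 = 0 has no rational roots; quadratic formula: x = (4 ± √52)/6.
  ⇒ x = 2/3 - sqrt(13)/3 ≈ -0.5352, 2/3 + sqrt(13)/3 ≈ 1.8685

f''(x) = 12*x - 8
Second-derivative test at each critical point:
  f''(-0.5352) = -14.4222 < 0 → local maximum
  f''(1.8685) = 14.4222 > 0 → local minimum

Critical points: x = 2/3 - sqrt(13)/3 ≈ -0.5352 (local maximum); x = 2/3 + sqrt(13)/3 ≈ 1.8685 (local minimum)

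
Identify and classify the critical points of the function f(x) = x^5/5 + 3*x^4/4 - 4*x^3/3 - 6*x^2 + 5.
f'(x) = x*(x^3 + 3*x^2 - 4*x - 12)

Solve f'(x) = 0:
  Factor: x^4 + 3*x^3 - 4*x^2 - 12*x = x*(x - 2)*(x + 2)*(x + 3) = 0.
  ⇒ x = -3, -2, 0, 2

f''(x) = 4*x^3 + 9*x^2 - 8*x - 12
Second-derivative test at each critical point:
  f''(-3) = -15 < 0 → local maximum
  f''(-2) = 8 > 0 → local minimum
  f''(0) = -12 < 0 → local maximum
  f''(2) = 40 > 0 → local minimum

Critical points: x = -3 (local maximum); x = -2 (local minimum); x = 0 (local maximum); x = 2 (local minimum)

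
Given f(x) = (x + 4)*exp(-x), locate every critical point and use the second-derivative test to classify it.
f'(x) = (-x - 3)*exp(-x)

Solve f'(x) = 0:
  f'(x) = (-x - 3)·exp(-x) and exp(-x) > 0 for every x, so f'(x) = 0 ⇔ -x - 3 = 0.
  -x - 3 = 0.
  ⇒ x = -3

f''(x) = (x + 2)*exp(-x)
Second-derivative test at each critical point:
  f''(-3) = -20.0855 < 0 → local maximum

Critical points: x = -3 (local maximum)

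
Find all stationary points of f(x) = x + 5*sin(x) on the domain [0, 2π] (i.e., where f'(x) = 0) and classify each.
f'(x) = 5*cos(x) + 1

Solve f'(x) = 0 on [0, 2π]:
  f'(x) = 0 ⇔ cos(x) = -1/5, i.e. x = ±arccos(-1/5) + 2nπ; keep the solutions lying in [0, 2π].
  ⇒ x = acos(-1/5) ≈ 1.7722, -acos(-1/5) + 2*pi ≈ 4.5110

f''(x) = -5*sin(x)
Second-derivative test at each critical point:
  f''(1.7722) = -4.8990 < 0 → local maximum
  f''(4.5110) = 4.8990 > 0 → local minimum

Critical points: x = acos(-1/5) ≈ 1.7722 (local maximum); x = -acos(-1/5) + 2*pi ≈ 4.5110 (local minimum)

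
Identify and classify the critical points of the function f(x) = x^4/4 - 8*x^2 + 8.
f'(x) = x*(x^2 - 16)

Solve f'(x) = 0:
  Factor: x^3 - 16*x = x*(x - 4)*(x + 4) = 0.
  ⇒ x = -4, 0, 4

f''(x) = 3*x^2 - 16
Second-derivative test at each critical point:
  f''(-4) = 32 > 0 → local minimum
  f''(0) = -16 < 0 → local maximum
  f''(4) = 32 > 0 → local minimum

Critical points: x = -4 (local minimum); x = 0 (local maximum); x = 4 (local minimum)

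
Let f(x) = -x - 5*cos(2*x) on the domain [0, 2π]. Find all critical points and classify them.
f'(x) = 10*sin(2*x) - 1

Solve f'(x) = 0 on [0, 2π]:
  f'(x) = 0 ⇔ sin(2*x) = 1/10, i.e. 2*x = arcsin(1/10) + 2nπ or 2*x = π − arcsin(1/10) + 2nπ; keep the solutions lying in [0, 2π].
  ⇒ x = asin(1/10)/2 ≈ 0.0501, -asin(1/10)/2 + pi/2 ≈ 1.5207, asin(1/10)/2 + pi ≈ 3.1917, -asin(1/10)/2 + 3*pi/2 ≈ 4.6623

f''(x) = 20*cos(2*x)
Second-derivative test at each critical point:
  f''(0.0501) = 19.8997 > 0 → local minimum
  f''(1.5207) = -19.8997 < 0 → local maximum
  f''(3.1917) = 19.8997 > 0 → local minimum
  f''(4.6623) = -19.8997 < 0 → local maximum

Critical points: x = asin(1/10)/2 ≈ 0.0501 (local minimum); x = -asin(1/10)/2 + pi/2 ≈ 1.5207 (local maximum); x = asin(1/10)/2 + pi ≈ 3.1917 (local minimum); x = -asin(1/10)/2 + 3*pi/2 ≈ 4.6623 (local maximum)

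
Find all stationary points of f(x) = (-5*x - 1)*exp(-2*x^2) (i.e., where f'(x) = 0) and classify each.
f'(x) = (4*x*(5*x + 1) - 5)*exp(-2*x^2)

Solve f'(x) = 0:
  f'(x) = (20*x^2 + 4*x - 5)·exp(-2*x^2) and exp(-2*x^2) > 0 for every x, so f'(x) = 0 ⇔ 20*x^2 + 4*x - 5 = 0.
  20*x^2 + 4*x - 5 = 0 has no rational roots; quadratic formula: x = (-4 ± √416)/40.
  ⇒ x = -sqrt(26)/10 - 1/10 ≈ -0.6099, -1/10 + sqrt(26)/10 ≈ 0.4099

f''(x) = 4*(-20*x^3 - 4*x^2 + 15*x + 1)*exp(-2*x^2)
Second-derivative test at each critical point:
  f''(-0.6099) = -9.6928 < 0 → local maximum
  f''(0.4099) = 14.5749 > 0 → local minimum

Critical points: x = -sqrt(26)/10 - 1/10 ≈ -0.6099 (local maximum); x = -1/10 + sqrt(26)/10 ≈ 0.4099 (local minimum)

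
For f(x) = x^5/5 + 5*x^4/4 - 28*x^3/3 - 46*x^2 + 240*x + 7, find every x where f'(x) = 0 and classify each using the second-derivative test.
f'(x) = x^4 + 5*x^3 - 28*x^2 - 92*x + 240

Solve f'(x) = 0:
  Factor: x^4 + 5*x^3 - 28*x^2 - 92*x + 240 = (x - 4)*(x - 2)*(x + 5)*(x + 6) = 0.
  ⇒ x = -6, -5, 2, 4

f''(x) = 4*x^3 + 15*x^2 - 56*x - 92
Second-derivative test at each critical point:
  f''(-6) = -80 < 0 → local maximum
  f''(-5) = 63 > 0 → local minimum
  f''(2) = -112 < 0 → local maximum
  f''(4) = 180 > 0 → local minimum

Critical points: x = -6 (local maximum); x = -5 (local minimum); x = 2 (local maximum); x = 4 (local minimum)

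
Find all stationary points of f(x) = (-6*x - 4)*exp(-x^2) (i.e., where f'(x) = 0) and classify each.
f'(x) = 2*(2*x*(3*x + 2) - 3)*exp(-x^2)

Solve f'(x) = 0:
  f'(x) = (12*x^2 + 8*x - 6)·exp(-x^2) and exp(-x^2) > 0 for every x, so f'(x) = 0 ⇔ 12*x^2 + 8*x - 6 = 0.
  Factor: 12*x^2 + 8*x - 6 = 2*(6*x^2 + 4*x - 3); 6*x^2 + 4*x - 3 = 0 has no rational roots; quadratic formula: x = (-4 ± √88)/12.
  ⇒ x = -sqrt(22)/6 - 1/3 ≈ -1.1151, -1/3 + sqrt(22)/6 ≈ 0.4484

f''(x) = 4*(-6*x^3 - 4*x^2 + 9*x + 2)*exp(-x^2)
Second-derivative test at each critical point:
  f''(-1.1151) = -5.4110 < 0 → local maximum
  f''(0.4484) = 15.3444 > 0 → local minimum

Critical points: x = -sqrt(22)/6 - 1/3 ≈ -1.1151 (local maximum); x = -1/3 + sqrt(22)/6 ≈ 0.4484 (local minimum)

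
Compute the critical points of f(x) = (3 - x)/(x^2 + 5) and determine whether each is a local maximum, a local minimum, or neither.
f'(x) = (-x^2 + 2*x*(x - 3) - 5)/(x^2 + 5)^2

Solve f'(x) = 0:
  f'(x) = (x^2 - 6*x - 5)/(x^2 + 5)^2; the denominator is positive wherever f is defined, so f'(x) = 0 ⇔ x^2 - 6*x - 5 = 0.
  x^2 - 6*x - 5 = 0 has no rational roots; quadratic formula: x = (6 ± √56)/2.
  ⇒ x = 3 - sqrt(14) ≈ -0.7417, 3 + sqrt(14) ≈ 6.7417

f''(x) = 2*(4*x^2*(3 - x) + 3*(x - 1)*(x^2 + 5))/(x^2 + 5)^3
Second-derivative test at each critical point:
  f''(-0.7417) = -0.2429 < 0 → local maximum
  f''(6.7417) = 0.0029 > 0 → local minimum

Critical points: x = 3 - sqrt(14) ≈ -0.7417 (local maximum); x = 3 + sqrt(14) ≈ 6.7417 (local minimum)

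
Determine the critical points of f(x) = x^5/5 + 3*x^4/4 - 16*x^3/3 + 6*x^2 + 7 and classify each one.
f'(x) = x*(x^3 + 3*x^2 - 16*x + 12)

Solve f'(x) = 0:
  Factor: x^4 + 3*x^3 - 16*x^2 + 12*x = x*(x - 2)*(x - 1)*(x + 6) = 0.
  ⇒ x = -6, 0, 1, 2

f''(x) = 4*x^3 + 9*x^2 - 32*x + 12
Second-derivative test at each critical point:
  f''(-6) = -336 < 0 → local maximum
  f''(0) = 12 > 0 → local minimum
  f''(1) = -7 < 0 → local maximum
  f''(2) = 16 > 0 → local minimum

Critical points: x = -6 (local maximum); x = 0 (local minimum); x = 1 (local maximum); x = 2 (local minimum)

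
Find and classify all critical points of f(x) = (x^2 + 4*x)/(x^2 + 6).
f'(x) = 4*(-x^2 + 3*x + 6)/(x^4 + 12*x^2 + 36)

Solve f'(x) = 0:
  f'(x) = -4*(x^2 - 3*x - 6)/(x^2 + 6)^2; the denominator is positive wherever f is defined, so f'(x) = 0 ⇔ -4*x^2 + 12*x + 24 = 0.
  Factor: -4*x^2 + 12*x + 24 = -4*(x^2 - 3*x - 6); x^2 - 3*x - 6 = 0 has no rational roots; quadratic formula: x = (3 ± √33)/2.
  ⇒ x = 3/2 - sqrt(33)/2 ≈ -1.3723, 3/2 + sqrt(33)/2 ≈ 4.3723

f''(x) = 4*(2*x^3 - 9*x^2 - 36*x + 18)/(x^6 + 18*x^4 + 108*x^2 + 216)
Second-derivative test at each critical point:
  f''(-1.3723) = 0.3698 > 0 → local minimum
  f''(4.3723) = -0.0364 < 0 → local maximum

Critical points: x = 3/2 - sqrt(33)/2 ≈ -1.3723 (local minimum); x = 3/2 + sqrt(33)/2 ≈ 4.3723 (local maximum)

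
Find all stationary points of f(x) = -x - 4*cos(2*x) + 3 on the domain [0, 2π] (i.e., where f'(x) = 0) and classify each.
f'(x) = 8*sin(2*x) - 1

Solve f'(x) = 0 on [0, 2π]:
  f'(x) = 0 ⇔ sin(2*x) = 1/8, i.e. 2*x = arcsin(1/8) + 2nπ or 2*x = π − arcsin(1/8) + 2nπ; keep the solutions lying in [0, 2π].
  ⇒ x = asin(1/8)/2 ≈ 0.0627, -asin(1/8)/2 + pi/2 ≈ 1.5081, asin(1/8)/2 + pi ≈ 3.2043, -asin(1/8)/2 + 3*pi/2 ≈ 4.6497

f''(x) = 16*cos(2*x)
Second-derivative test at each critical point:
  f''(0.0627) = 15.8745 > 0 → local minimum
  f''(1.5081) = -15.8745 < 0 → local maximum
  f''(3.2043) = 15.8745 > 0 → local minimum
  f''(4.6497) = -15.8745 < 0 → local maximum

Critical points: x = asin(1/8)/2 ≈ 0.0627 (local minimum); x = -asin(1/8)/2 + pi/2 ≈ 1.5081 (local maximum); x = asin(1/8)/2 + pi ≈ 3.2043 (local minimum); x = -asin(1/8)/2 + 3*pi/2 ≈ 4.6497 (local maximum)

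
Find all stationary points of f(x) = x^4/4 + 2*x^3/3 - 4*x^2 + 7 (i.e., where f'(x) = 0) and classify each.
f'(x) = x*(x^2 + 2*x - 8)

Solve f'(x) = 0:
  Factor: x^3 + 2*x^2 - 8*x = x*(x - 2)*(x + 4) = 0.
  ⇒ x = -4, 0, 2

f''(x) = 3*x^2 + 4*x - 8
Second-derivative test at each critical point:
  f''(-4) = 24 > 0 → local minimum
  f''(0) = -8 < 0 → local maximum
  f''(2) = 12 > 0 → local minimum

Critical points: x = -4 (local minimum); x = 0 (local maximum); x = 2 (local minimum)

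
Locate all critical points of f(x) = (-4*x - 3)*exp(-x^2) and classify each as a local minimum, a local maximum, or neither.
f'(x) = 2*(x*(4*x + 3) - 2)*exp(-x^2)

Solve f'(x) = 0:
  f'(x) = (8*x^2 + 6*x - 4)·exp(-x^2) and exp(-x^2) > 0 for every x, so f'(x) = 0 ⇔ 8*x^2 + 6*x - 4 = 0.
  Factor: 8*x^2 + 6*x - 4 = 2*(4*x^2 + 3*x - 2); 4*x^2 + 3*x - 2 = 0 has no rational roots; quadratic formula: x = (-3 ± √41)/8.
  ⇒ x = -sqrt(41)/8 - 3/8 ≈ -1.1754, -3/8 + sqrt(41)/8 ≈ 0.4254

f''(x) = 2*(-8*x^3 - 6*x^2 + 12*x + 3)*exp(-x^2)
Second-derivative test at each critical point:
  f''(-1.1754) = -3.2168 < 0 → local maximum
  f''(0.4254) = 10.6864 > 0 → local minimum

Critical points: x = -sqrt(41)/8 - 3/8 ≈ -1.1754 (local maximum); x = -3/8 + sqrt(41)/8 ≈ 0.4254 (local minimum)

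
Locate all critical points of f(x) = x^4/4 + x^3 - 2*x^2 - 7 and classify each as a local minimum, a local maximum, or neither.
f'(x) = x*(x^2 + 3*x - 4)

Solve f'(x) = 0:
  Factor: x^3 + 3*x^2 - 4*x = x*(x - 1)*(x + 4) = 0.
  ⇒ x = -4, 0, 1

f''(x) = 3*x^2 + 6*x - 4
Second-derivative test at each critical point:
  f''(-4) = 20 > 0 → local minimum
  f''(0) = -4 < 0 → local maximum
  f''(1) = 5 > 0 → local minimum

Critical points: x = -4 (local minimum); x = 0 (local maximum); x = 1 (local minimum)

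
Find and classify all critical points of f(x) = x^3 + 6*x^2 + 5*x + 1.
f'(x) = 3*x^2 + 12*x + 5

Solve f'(x) = 0:
  3*x^2 + 12*x + 5 = 0 has no rational roots; quadratic formula: x = (-12 ± √84)/6.
  ⇒ x = -2 - sqrt(21)/3 ≈ -3.5275, -2 + sqrt(21)/3 ≈ -0.4725

f''(x) = 6*x + 12
Second-derivative test at each critical point:
  f''(-3.5275) = -9.1652 < 0 → local maximum
  f''(-0.4725) = 9.1652 > 0 → local minimum

Critical points: x = -2 - sqrt(21)/3 ≈ -3.5275 (local maximum); x = -2 + sqrt(21)/3 ≈ -0.4725 (local minimum)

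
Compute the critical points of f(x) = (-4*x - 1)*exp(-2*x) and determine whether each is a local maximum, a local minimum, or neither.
f'(x) = 2*(4*x - 1)*exp(-2*x)

Solve f'(x) = 0:
  f'(x) = (8*x - 2)·exp(-2*x) and exp(-2*x) > 0 for every x, so f'(x) = 0 ⇔ 8*x - 2 = 0.
  Factor: 8*x - 2 = 2*(4*x - 1) = 0.
  ⇒ x = 1/4

f''(x) = 4*(3 - 4*x)*exp(-2*x)
Second-derivative test at each critical point:
  f''(1/4) = 4.8522 > 0 → local minimum

Critical points: x = 1/4 (local minimum)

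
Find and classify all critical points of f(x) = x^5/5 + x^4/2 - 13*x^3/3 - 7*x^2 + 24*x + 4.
f'(x) = x^4 + 2*x^3 - 13*x^2 - 14*x + 24

Solve f'(x) = 0:
  Factor: x^4 + 2*x^3 - 13*x^2 - 14*x + 24 = (x - 3)*(x - 1)*(x + 2)*(x + 4) = 0.
  ⇒ x = -4, -2, 1, 3

f''(x) = 4*x^3 + 6*x^2 - 26*x - 14
Second-derivative test at each critical point:
  f''(-4) = -70 < 0 → local maximum
  f''(-2) = 30 > 0 → local minimum
  f''(1) = -30 < 0 → local maximum
  f''(3) = 70 > 0 → local minimum

Critical points: x = -4 (local maximum); x = -2 (local minimum); x = 1 (local maximum); x = 3 (local minimum)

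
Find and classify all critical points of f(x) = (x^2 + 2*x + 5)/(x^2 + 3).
f'(x) = 2*(-x^2 - 2*x + 3)/(x^4 + 6*x^2 + 9)

Solve f'(x) = 0:
  f'(x) = -2*(x - 1)*(x + 3)/(x^2 + 3)^2; the denominator is positive wherever f is defined, so f'(x) = 0 ⇔ -2*x^2 - 4*x + 6 = 0.
  Factor: -2*x^2 - 4*x + 6 = -2*(x - 1)*(x + 3) = 0.
  ⇒ x = -3, 1

f''(x) = 4*(x^3 + 3*x^2 - 9*x - 3)/(x^6 + 9*x^4 + 27*x^2 + 27)
Second-derivative test at each critical point:
  f''(-3) = 1/18 > 0 → local minimum
  f''(1) = -1/2 < 0 → local maximum

Critical points: x = -3 (local minimum); x = 1 (local maximum)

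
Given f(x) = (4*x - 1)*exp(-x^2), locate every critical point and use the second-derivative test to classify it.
f'(x) = 2*(-x*(4*x - 1) + 2)*exp(-x^2)

Solve f'(x) = 0:
  f'(x) = (-8*x^2 + 2*x + 4)·exp(-x^2) and exp(-x^2) > 0 for every x, so f'(x) = 0 ⇔ -8*x^2 + 2*x + 4 = 0.
  Factor: -8*x^2 + 2*x + 4 = -2*(4*x^2 - x - 2); 4*x^2 - x - 2 = 0 has no rational roots; quadratic formula: x = (1 ± √33)/8.
  ⇒ x = 1/8 - sqrt(33)/8 ≈ -0.5931, 1/8 + sqrt(33)/8 ≈ 0.8431

f''(x) = 2*(2*x^2*(4*x - 1) - 12*x + 1)*exp(-x^2)
Second-derivative test at each critical point:
  f''(-0.5931) = 8.0822 > 0 → local minimum
  f''(0.8431) = -5.6442 < 0 → local maximum

Critical points: x = 1/8 - sqrt(33)/8 ≈ -0.5931 (local minimum); x = 1/8 + sqrt(33)/8 ≈ 0.8431 (local maximum)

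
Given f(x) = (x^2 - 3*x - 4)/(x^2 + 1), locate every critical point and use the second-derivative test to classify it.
f'(x) = (3*x^2 + 10*x - 3)/(x^4 + 2*x^2 + 1)

Solve f'(x) = 0:
  f'(x) = (3*x^2 + 10*x - 3)/(x^2 + 1)^2; the denominator is positive wherever f is defined, so f'(x) = 0 ⇔ 3*x^2 + 10*x - 3 = 0.
  3*x^2 + 10*x - 3 = 0 has no rational roots; quadratic formula: x = (-10 ± √136)/6.
  ⇒ x = -sqrt(34)/3 - 5/3 ≈ -3.6103, -5/3 + sqrt(34)/3 ≈ 0.2770

f''(x) = 2*(-3*x^3 - 15*x^2 + 9*x + 5)/(x^6 + 3*x^4 + 3*x^2 + 1)
Second-derivative test at each critical point:
  f''(-3.6103) = -0.0592 < 0 → local maximum
  f''(0.2770) = 10.0592 > 0 → local minimum

Critical points: x = -sqrt(34)/3 - 5/3 ≈ -3.6103 (local maximum); x = -5/3 + sqrt(34)/3 ≈ 0.2770 (local minimum)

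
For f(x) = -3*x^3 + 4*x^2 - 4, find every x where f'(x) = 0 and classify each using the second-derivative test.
f'(x) = x*(8 - 9*x)

Solve f'(x) = 0:
  Factor: -9*x^2 + 8*x = -x*(9*x - 8) = 0.
  ⇒ x = 0, 8/9

f''(x) = 8 - 18*x
Second-derivative test at each critical point:
  f''(0) = 8 > 0 → local minimum
  f''(8/9) = -8 < 0 → local maximum

Critical points: x = 0 (local minimum); x = 8/9 (local maximum)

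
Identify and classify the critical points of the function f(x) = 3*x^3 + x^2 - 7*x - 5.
f'(x) = 9*x^2 + 2*x - 7

Solve f'(x) = 0:
  Factor: 9*x^2 + 2*x - 7 = (x + 1)*(9*x - 7) = 0.
  ⇒ x = -1, 7/9

f''(x) = 18*x + 2
Second-derivative test at each critical point:
  f''(-1) = -16 < 0 → local maximum
  f''(7/9) = 16 > 0 → local minimum

Critical points: x = -1 (local maximum); x = 7/9 (local minimum)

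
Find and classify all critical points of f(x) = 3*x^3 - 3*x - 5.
f'(x) = 9*x^2 - 3

Solve f'(x) = 0:
  Factor: 9*x^2 - 3 = 3*(3*x^2 - 1); 3*x^2 - 1 = 0 has no rational roots; quadratic formula: x = (0 ± √12)/6.
  ⇒ x = -sqrt(3)/3 ≈ -0.5774, sqrt(3)/3 ≈ 0.5774

f''(x) = 18*x
Second-derivative test at each critical point:
  f''(-0.5774) = -10.3923 < 0 → local maximum
  f''(0.5774) = 10.3923 > 0 → local minimum

Critical points: x = -sqrt(3)/3 ≈ -0.5774 (local maximum); x = sqrt(3)/3 ≈ 0.5774 (local minimum)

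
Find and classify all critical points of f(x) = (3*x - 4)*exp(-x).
f'(x) = (7 - 3*x)*exp(-x)

Solve f'(x) = 0:
  f'(x) = (7 - 3*x)·exp(-x) and exp(-x) > 0 for every x, so f'(x) = 0 ⇔ 7 - 3*x = 0.
  7 - 3*x = 0.
  ⇒ x = 7/3

f''(x) = (3*x - 10)*exp(-x)
Second-derivative test at each critical point:
  f''(7/3) = -0.2909 < 0 → local maximum

Critical points: x = 7/3 (local maximum)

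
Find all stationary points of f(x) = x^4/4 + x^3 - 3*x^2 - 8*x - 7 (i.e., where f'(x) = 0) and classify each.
f'(x) = x^3 + 3*x^2 - 6*x - 8

Solve f'(x) = 0:
  Factor: x^3 + 3*x^2 - 6*x - 8 = (x - 2)*(x + 1)*(x + 4) = 0.
  ⇒ x = -4, -1, 2

f''(x) = 3*x^2 + 6*x - 6
Second-derivative test at each critical point:
  f''(-4) = 18 > 0 → local minimum
  f''(-1) = -9 < 0 → local maximum
  f''(2) = 18 > 0 → local minimum

Critical points: x = -4 (local minimum); x = -1 (local maximum); x = 2 (local minimum)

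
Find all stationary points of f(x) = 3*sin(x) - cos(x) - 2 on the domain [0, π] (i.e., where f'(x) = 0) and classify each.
f'(x) = sin(x) + 3*cos(x)

Solve f'(x) = 0 on [0, π]:
  f'(x) = 0 ⇔ 3*cos(x) = -sin(x) ⇔ tan(x) = -3, i.e. x = arctan(-3) + nπ; keep the solutions lying in [0, π].
  ⇒ x = pi - atan(3) ≈ 1.8925

f''(x) = -3*sin(x) + cos(x)
Second-derivative test at each critical point:
  f''(1.8925) = -3.1623 < 0 → local maximum

Critical points: x = pi - atan(3) ≈ 1.8925 (local maximum)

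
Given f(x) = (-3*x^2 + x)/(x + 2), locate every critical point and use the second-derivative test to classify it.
f'(x) = (-3*x^2 - 12*x + 2)/(x^2 + 4*x + 4)

Solve f'(x) = 0:
  f'(x) = -(3*x^2 + 12*x - 2)/(x + 2)^2; the denominator is positive wherever f is defined, so f'(x) = 0 ⇔ -3*x^2 - 12*x + 2 = 0.
  3*x^2 + 12*x - 2 = 0 has no rational roots; quadratic formula: x = (-12 ± √168)/6.
  ⇒ x = -sqrt(42)/3 - 2 ≈ -4.1602, -2 + sqrt(42)/3 ≈ 0.1602

f''(x) = -28/(x^3 + 6*x^2 + 12*x + 8)
Second-derivative test at each critical point:
  f''(-4.1602) = 2.7775 > 0 → local minimum
  f''(0.1602) = -2.7775 < 0 → local maximum

Critical points: x = -sqrt(42)/3 - 2 ≈ -4.1602 (local minimum); x = -2 + sqrt(42)/3 ≈ 0.1602 (local maximum)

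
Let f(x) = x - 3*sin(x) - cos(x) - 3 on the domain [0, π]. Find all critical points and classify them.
f'(x) = sin(x) - 3*cos(x) + 1

Solve f'(x) = 0 on [0, π]:
  f'(x) = 0 ⇔ sin(x) - 3*cos(x) = -1. Write the left side as R·cos(x + φ) with R = √((-3)² + (-1)²) = sqrt(10), cos φ = -3*sqrt(10)/10, sin φ = -sqrt(10)/10; then cos(x + φ) = -sqrt(10)/10. Solve for x and keep the solutions lying in [0, π].
  ⇒ x = atan(4/3) ≈ 0.9273

f''(x) = 3*sin(x) + cos(x)
Second-derivative test at each critical point:
  f''(0.9273) = 3 > 0 → local minimum

Critical points: x = atan(4/3) ≈ 0.9273 (local minimum)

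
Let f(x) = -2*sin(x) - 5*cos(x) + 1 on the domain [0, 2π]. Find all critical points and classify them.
f'(x) = 5*sin(x) - 2*cos(x)

Solve f'(x) = 0 on [0, 2π]:
  f'(x) = 0 ⇔ -2*cos(x) = -5*sin(x) ⇔ tan(x) = 2/5, i.e. x = arctan(2/5) + nπ; keep the solutions lying in [0, 2π].
  ⇒ x = atan(2/5) ≈ 0.3805, atan(2/5) + pi ≈ 3.5221

f''(x) = 2*sin(x) + 5*cos(x)
Second-derivative test at each critical point:
  f''(0.3805) = 5.3852 > 0 → local minimum
  f''(3.5221) = -5.3852 < 0 → local maximum

Critical points: x = atan(2/5) ≈ 0.3805 (local minimum); x = atan(2/5) + pi ≈ 3.5221 (local maximum)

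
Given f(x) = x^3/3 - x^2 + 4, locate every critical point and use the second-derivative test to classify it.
f'(x) = x*(x - 2)

Solve f'(x) = 0:
  Factor: x^2 - 2*x = x*(x - 2) = 0.
  ⇒ x = 0, 2

f''(x) = 2*x - 2
Second-derivative test at each critical point:
  f''(0) = -2 < 0 → local maximum
  f''(2) = 2 > 0 → local minimum

Critical points: x = 0 (local maximum); x = 2 (local minimum)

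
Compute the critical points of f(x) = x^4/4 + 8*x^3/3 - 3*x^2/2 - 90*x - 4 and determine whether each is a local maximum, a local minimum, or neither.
f'(x) = x^3 + 8*x^2 - 3*x - 90

Solve f'(x) = 0:
  Factor: x^3 + 8*x^2 - 3*x - 90 = (x - 3)*(x + 5)*(x + 6) = 0.
  ⇒ x = -6, -5, 3

f''(x) = 3*x^2 + 16*x - 3
Second-derivative test at each critical point:
  f''(-6) = 9 > 0 → local minimum
  f''(-5) = -8 < 0 → local maximum
  f''(3) = 72 > 0 → local minimum

Critical points: x = -6 (local minimum); x = -5 (local maximum); x = 3 (local minimum)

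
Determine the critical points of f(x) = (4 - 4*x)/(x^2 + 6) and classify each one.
f'(x) = 4*(-x^2 + 2*x*(x - 1) - 6)/(x^2 + 6)^2

Solve f'(x) = 0:
  f'(x) = 4*(x^2 - 2*x - 6)/(x^2 + 6)^2; the denominator is positive wherever f is defined, so f'(x) = 0 ⇔ 4*x^2 - 8*x - 24 = 0.
  Factor: 4*x^2 - 8*x - 24 = 4*(x^2 - 2*x - 6); x^2 - 2*x - 6 = 0 has no rational roots; quadratic formula: x = (2 ± √28)/2.
  ⇒ x = 1 - sqrt(7) ≈ -1.6458, 1 + sqrt(7) ≈ 3.6458

f''(x) = 8*(4*x^2*(1 - x) + (3*x - 1)*(x^2 + 6))/(x^2 + 6)^3
Second-derivative test at each critical point:
  f''(-1.6458) = -0.2791 < 0 → local maximum
  f''(3.6458) = 0.0569 > 0 → local minimum

Critical points: x = 1 - sqrt(7) ≈ -1.6458 (local maximum); x = 1 + sqrt(7) ≈ 3.6458 (local minimum)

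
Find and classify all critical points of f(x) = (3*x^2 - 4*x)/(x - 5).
f'(x) = (3*x^2 - 30*x + 20)/(x^2 - 10*x + 25)

Solve f'(x) = 0:
  f'(x) = (3*x^2 - 30*x + 20)/(x - 5)^2; the denominator is positive wherever f is defined, so f'(x) = 0 ⇔ 3*x^2 - 30*x + 20 = 0.
  3*x^2 - 30*x + 20 = 0 has no rational roots; quadratic formula: x = (30 ± √660)/6.
  ⇒ x = 5 - sqrt(165)/3 ≈ 0.7183, sqrt(165)/3 + 5 ≈ 9.2817

f''(x) = 110/(x^3 - 15*x^2 + 75*x - 125)
Second-derivative test at each critical point:
  f''(0.7183) = -1.4013 < 0 → local maximum
  f''(9.2817) = 1.4013 > 0 → local minimum

Critical points: x = 5 - sqrt(165)/3 ≈ 0.7183 (local maximum); x = sqrt(165)/3 + 5 ≈ 9.2817 (local minimum)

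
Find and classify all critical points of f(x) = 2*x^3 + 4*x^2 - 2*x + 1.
f'(x) = 6*x^2 + 8*x - 2

Solve f'(x) = 0:
  Factor: 6*x^2 + 8*x - 2 = 2*(3*x^2 + 4*x - 1); 3*x^2 + 4*x - 1 = 0 has no rational roots; quadratic formula: x = (-4 ± √28)/6.
  ⇒ x = -sqrt(7)/3 - 2/3 ≈ -1.5486, -2/3 + sqrt(7)/3 ≈ 0.2153

f''(x) = 12*x + 8
Second-derivative test at each critical point:
  f''(-1.5486) = -10.5830 < 0 → local maximum
  f''(0.2153) = 10.5830 > 0 → local minimum

Critical points: x = -sqrt(7)/3 - 2/3 ≈ -1.5486 (local maximum); x = -2/3 + sqrt(7)/3 ≈ 0.2153 (local minimum)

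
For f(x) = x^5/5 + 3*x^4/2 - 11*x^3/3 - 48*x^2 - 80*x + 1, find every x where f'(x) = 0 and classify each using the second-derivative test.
f'(x) = x^4 + 6*x^3 - 11*x^2 - 96*x - 80

Solve f'(x) = 0:
  Factor: x^4 + 6*x^3 - 11*x^2 - 96*x - 80 = (x - 4)*(x + 1)*(x + 4)*(x + 5) = 0.
  ⇒ x = -5, -4, -1, 4

f''(x) = 4*x^3 + 18*x^2 - 22*x - 96
Second-derivative test at each critical point:
  f''(-5) = -36 < 0 → local maximum
  f''(-4) = 24 > 0 → local minimum
  f''(-1) = -60 < 0 → local maximum
  f''(4) = 360 > 0 → local minimum

Critical points: x = -5 (local maximum); x = -4 (local minimum); x = -1 (local maximum); x = 4 (local minimum)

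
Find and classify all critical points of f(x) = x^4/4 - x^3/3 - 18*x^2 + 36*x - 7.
f'(x) = x^3 - x^2 - 36*x + 36

Solve f'(x) = 0:
  Factor: x^3 - x^2 - 36*x + 36 = (x - 6)*(x - 1)*(x + 6) = 0.
  ⇒ x = -6, 1, 6

f''(x) = 3*x^2 - 2*x - 36
Second-derivative test at each critical point:
  f''(-6) = 84 > 0 → local minimum
  f''(1) = -35 < 0 → local maximum
  f''(6) = 60 > 0 → local minimum

Critical points: x = -6 (local minimum); x = 1 (local maximum); x = 6 (local minimum)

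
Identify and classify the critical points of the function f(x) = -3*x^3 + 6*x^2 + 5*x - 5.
f'(x) = -9*x^2 + 12*x + 5

Solve f'(x) = 0:
  Factor: -9*x^2 + 12*x + 5 = -(3*x - 5)*(3*x + 1) = 0.
  ⇒ x = -1/3, 5/3

f''(x) = 12 - 18*x
Second-derivative test at each critical point:
  f''(-1/3) = 18 > 0 → local minimum
  f''(5/3) = -18 < 0 → local maximum

Critical points: x = -1/3 (local minimum); x = 5/3 (local maximum)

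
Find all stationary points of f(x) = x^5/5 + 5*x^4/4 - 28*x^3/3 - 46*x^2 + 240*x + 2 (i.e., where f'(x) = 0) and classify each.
f'(x) = x^4 + 5*x^3 - 28*x^2 - 92*x + 240

Solve f'(x) = 0:
  Factor: x^4 + 5*x^3 - 28*x^2 - 92*x + 240 = (x - 4)*(x - 2)*(x + 5)*(x + 6) = 0.
  ⇒ x = -6, -5, 2, 4

f''(x) = 4*x^3 + 15*x^2 - 56*x - 92
Second-derivative test at each critical point:
  f''(-6) = -80 < 0 → local maximum
  f''(-5) = 63 > 0 → local minimum
  f''(2) = -112 < 0 → local maximum
  f''(4) = 180 > 0 → local minimum

Critical points: x = -6 (local maximum); x = -5 (local minimum); x = 2 (local maximum); x = 4 (local minimum)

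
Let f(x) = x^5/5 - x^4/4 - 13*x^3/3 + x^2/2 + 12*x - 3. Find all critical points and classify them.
f'(x) = x^4 - x^3 - 13*x^2 + x + 12

Solve f'(x) = 0:
  Factor: x^4 - x^3 - 13*x^2 + x + 12 = (x - 4)*(x - 1)*(x + 1)*(x + 3) = 0.
  ⇒ x = -3, -1, 1, 4

f''(x) = 4*x^3 - 3*x^2 - 26*x + 1
Second-derivative test at each critical point:
  f''(-3) = -56 < 0 → local maximum
  f''(-1) = 20 > 0 → local minimum
  f''(1) = -24 < 0 → local maximum
  f''(4) = 105 > 0 → local minimum

Critical points: x = -3 (local maximum); x = -1 (local minimum); x = 1 (local maximum); x = 4 (local minimum)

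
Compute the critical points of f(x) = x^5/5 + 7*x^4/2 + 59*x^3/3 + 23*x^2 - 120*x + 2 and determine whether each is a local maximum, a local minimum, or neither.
f'(x) = x^4 + 14*x^3 + 59*x^2 + 46*x - 120

Solve f'(x) = 0:
  Factor: x^4 + 14*x^3 + 59*x^2 + 46*x - 120 = (x - 1)*(x + 4)*(x + 5)*(x + 6) = 0.
  ⇒ x = -6, -5, -4, 1

f''(x) = 4*x^3 + 42*x^2 + 118*x + 46
Second-derivative test at each critical point:
  f''(-6) = -14 < 0 → local maximum
  f''(-5) = 6 > 0 → local minimum
  f''(-4) = -10 < 0 → local maximum
  f''(1) = 210 > 0 → local minimum

Critical points: x = -6 (local maximum); x = -5 (local minimum); x = -4 (local maximum); x = 1 (local minimum)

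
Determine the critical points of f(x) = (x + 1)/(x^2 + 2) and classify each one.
f'(x) = (x^2 - 2*x*(x + 1) + 2)/(x^2 + 2)^2

Solve f'(x) = 0:
  f'(x) = -(x^2 + 2*x - 2)/(x^2 + 2)^2; the denominator is positive wherever f is defined, so f'(x) = 0 ⇔ -x^2 - 2*x + 2 = 0.
  x^2 + 2*x - 2 = 0 has no rational roots; quadratic formula: x = (-2 ± √12)/2.
  ⇒ x = -sqrt(3) - 1 ≈ -2.7321, -1 + sqrt(3) ≈ 0.7321

f''(x) = 2*(4*x^2*(x + 1) - (3*x + 1)*(x^2 + 2))/(x^2 + 2)^3
Second-derivative test at each critical point:
  f''(-2.7321) = 0.0387 > 0 → local minimum
  f''(0.7321) = -0.5387 < 0 → local maximum

Critical points: x = -sqrt(3) - 1 ≈ -2.7321 (local minimum); x = -1 + sqrt(3) ≈ 0.7321 (local maximum)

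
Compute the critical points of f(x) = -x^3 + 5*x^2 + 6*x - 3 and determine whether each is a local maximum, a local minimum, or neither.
f'(x) = -3*x^2 + 10*x + 6

Solve f'(x) = 0:
  3*x^2 - 10*x - 6 = 0 has no rational roots; quadratic formula: x = (10 ± √172)/6.
  ⇒ x = 5/3 - sqrt(43)/3 ≈ -0.5191, 5/3 + sqrt(43)/3 ≈ 3.8525

f''(x) = 10 - 6*x
Second-derivative test at each critical point:
  f''(-0.5191) = 13.1149 > 0 → local minimum
  f''(3.8525) = -13.1149 < 0 → local maximum

Critical points: x = 5/3 - sqrt(43)/3 ≈ -0.5191 (local minimum); x = 5/3 + sqrt(43)/3 ≈ 3.8525 (local maximum)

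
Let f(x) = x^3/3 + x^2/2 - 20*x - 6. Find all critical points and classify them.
f'(x) = x^2 + x - 20

Solve f'(x) = 0:
  Factor: x^2 + x - 20 = (x - 4)*(x + 5) = 0.
  ⇒ x = -5, 4

f''(x) = 2*x + 1
Second-derivative test at each critical point:
  f''(-5) = -9 < 0 → local maximum
  f''(4) = 9 > 0 → local minimum

Critical points: x = -5 (local maximum); x = 4 (local minimum)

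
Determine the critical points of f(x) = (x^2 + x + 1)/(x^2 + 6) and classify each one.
f'(x) = (-x^2 + 10*x + 6)/(x^4 + 12*x^2 + 36)

Solve f'(x) = 0:
  f'(x) = -(x^2 - 10*x - 6)/(x^2 + 6)^2; the denominator is positive wherever f is defined, so f'(x) = 0 ⇔ -x^2 + 10*x + 6 = 0.
  x^2 - 10*x - 6 = 0 has no rational roots; quadratic formula: x = (10 ± √124)/2.
  ⇒ x = 5 - sqrt(31) ≈ -0.5678, 5 + sqrt(31) ≈ 10.5678

f''(x) = 2*(x^3 - 15*x^2 - 18*x + 30)/(x^6 + 18*x^4 + 108*x^2 + 216)
Second-derivative test at each critical point:
  f''(-0.5678) = 0.2786 > 0 → local minimum
  f''(10.5678) = -0.0008 < 0 → local maximum

Critical points: x = 5 - sqrt(31) ≈ -0.5678 (local minimum); x = 5 + sqrt(31) ≈ 10.5678 (local maximum)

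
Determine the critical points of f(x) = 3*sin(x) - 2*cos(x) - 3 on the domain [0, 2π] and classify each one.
f'(x) = 2*sin(x) + 3*cos(x)

Solve f'(x) = 0 on [0, 2π]:
  f'(x) = 0 ⇔ 3*cos(x) = -2*sin(x) ⇔ tan(x) = -3/2, i.e. x = arctan(-3/2) + nπ; keep the solutions lying in [0, 2π].
  ⇒ x = pi - atan(3/2) ≈ 2.1588, -atan(3/2) + 2*pi ≈ 5.3004

f''(x) = -3*sin(x) + 2*cos(x)
Second-derivative test at each critical point:
  f''(2.1588) = -3.6056 < 0 → local maximum
  f''(5.3004) = 3.6056 > 0 → local minimum

Critical points: x = pi - atan(3/2) ≈ 2.1588 (local maximum); x = -atan(3/2) + 2*pi ≈ 5.3004 (local minimum)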